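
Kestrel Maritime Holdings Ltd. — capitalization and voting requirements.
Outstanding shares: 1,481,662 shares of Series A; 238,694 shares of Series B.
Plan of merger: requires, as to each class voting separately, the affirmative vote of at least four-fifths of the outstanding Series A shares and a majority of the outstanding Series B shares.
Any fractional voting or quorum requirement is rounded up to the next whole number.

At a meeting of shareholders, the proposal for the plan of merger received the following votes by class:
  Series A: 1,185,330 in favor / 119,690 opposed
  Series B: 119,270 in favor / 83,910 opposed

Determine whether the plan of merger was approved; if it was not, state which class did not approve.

Series A: 4/5 of 1481662 = 1185329.60, rounded up to 1185330; 1,185,330 required, 1,185,330 in favor — approved.
Series B: a majority of 238694 is 119348; 119,348 required, 119,270 in favor — not approved.

Not approved — the Series B shares did not give the required vote.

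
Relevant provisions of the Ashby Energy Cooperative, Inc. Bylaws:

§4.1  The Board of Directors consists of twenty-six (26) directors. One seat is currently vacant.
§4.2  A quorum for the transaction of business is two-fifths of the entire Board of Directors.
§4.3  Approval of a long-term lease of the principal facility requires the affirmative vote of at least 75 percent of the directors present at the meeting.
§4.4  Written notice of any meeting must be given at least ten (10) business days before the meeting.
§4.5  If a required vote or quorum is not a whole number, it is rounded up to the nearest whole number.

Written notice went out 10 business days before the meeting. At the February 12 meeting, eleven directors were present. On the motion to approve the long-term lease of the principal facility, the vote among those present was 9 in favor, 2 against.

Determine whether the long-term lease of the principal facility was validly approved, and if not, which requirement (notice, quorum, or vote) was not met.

Notice: 10 business days given; 10 required (10 ≥ 10). Satisfied.
Quorum: 11 present; quorum is 11. Satisfied.
Vote: the long-term lease of the principal facility requires three-fourths of the directors present (11). 3/4 of 11 = 8.25, rounded up to 9, so 9 affirmative votes are needed; 9 voted in favor. Satisfied.

Valid — all requirements satisfied.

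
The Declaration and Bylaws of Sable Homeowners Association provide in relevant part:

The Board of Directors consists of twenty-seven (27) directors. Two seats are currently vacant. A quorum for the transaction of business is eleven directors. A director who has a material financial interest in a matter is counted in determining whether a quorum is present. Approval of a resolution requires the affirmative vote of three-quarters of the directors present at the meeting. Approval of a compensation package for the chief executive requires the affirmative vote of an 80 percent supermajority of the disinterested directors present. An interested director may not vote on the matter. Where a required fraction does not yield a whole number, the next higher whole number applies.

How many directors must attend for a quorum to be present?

The quorum is fixed at 11.

11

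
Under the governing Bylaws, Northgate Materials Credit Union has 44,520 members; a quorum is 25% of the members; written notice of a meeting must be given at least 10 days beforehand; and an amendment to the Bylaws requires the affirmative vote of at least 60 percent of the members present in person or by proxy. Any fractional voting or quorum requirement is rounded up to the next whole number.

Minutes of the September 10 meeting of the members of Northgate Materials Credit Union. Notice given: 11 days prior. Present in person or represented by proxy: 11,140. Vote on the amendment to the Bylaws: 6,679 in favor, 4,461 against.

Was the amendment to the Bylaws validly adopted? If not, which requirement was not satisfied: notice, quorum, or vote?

Invalid — vote requirement not satisfied.

Notice: 11 days given; 10 required. Satisfied.
Quorum: 25% of 44,520 = 11,130; 11,140 present. Satisfied.
Vote: requires three-fifths of those present (11,140); 3/5 of 11140 = 6684, so 6,684 needed; 6,679 in favor. Not satisfied.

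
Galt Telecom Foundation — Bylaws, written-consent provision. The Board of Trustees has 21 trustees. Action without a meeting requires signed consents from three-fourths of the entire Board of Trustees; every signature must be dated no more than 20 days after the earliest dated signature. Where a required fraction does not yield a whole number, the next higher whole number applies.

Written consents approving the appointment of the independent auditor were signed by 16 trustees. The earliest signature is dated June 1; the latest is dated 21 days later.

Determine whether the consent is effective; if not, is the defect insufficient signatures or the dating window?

Signatures required: three-fourths of 21 — 3/4 of 21 = 15.75, rounded up to 16, so 16 needed; 16 signed. Sufficient.
Dating window: the latest signature is 21 days after the earliest; the limit is 20 days. Outside the window.

Not effective — dating-window requirement not satisfied.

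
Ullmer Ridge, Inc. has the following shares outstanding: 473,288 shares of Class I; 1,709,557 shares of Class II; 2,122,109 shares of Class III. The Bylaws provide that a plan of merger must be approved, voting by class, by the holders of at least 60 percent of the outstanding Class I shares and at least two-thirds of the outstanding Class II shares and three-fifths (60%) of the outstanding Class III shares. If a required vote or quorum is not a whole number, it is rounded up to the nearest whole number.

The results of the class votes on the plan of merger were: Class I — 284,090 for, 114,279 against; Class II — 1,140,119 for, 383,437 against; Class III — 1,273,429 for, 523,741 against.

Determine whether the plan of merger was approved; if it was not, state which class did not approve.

Approved — every class gave the required vote.

Class I: 3/5 of 473288 = 283972.80, rounded up to 283973; 283,973 required, 284,090 in favor — approved.
Class II: 2/3 of 1709557 = 1139704.67, rounded up to 1139705; 1,139,705 required, 1,140,119 in favor — approved.
Class III: 3/5 of 2122109 = 1273265.40, rounded up to 1273266; 1,273,266 required, 1,273,429 in favor — approved.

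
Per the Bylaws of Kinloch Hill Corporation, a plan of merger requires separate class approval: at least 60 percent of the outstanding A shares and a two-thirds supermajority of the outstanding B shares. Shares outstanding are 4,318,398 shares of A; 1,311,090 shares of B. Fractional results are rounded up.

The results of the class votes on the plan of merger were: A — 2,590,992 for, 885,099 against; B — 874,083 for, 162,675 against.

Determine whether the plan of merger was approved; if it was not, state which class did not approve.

A: 3/5 of 4318398 = 2591038.80, rounded up to 2591039; 2,591,039 required, 2,590,992 in favor — not approved.
B: 2/3 of 1311090 = 874060; 874,060 required, 874,083 in favor — approved.

Not approved — the A shares did not give the required vote.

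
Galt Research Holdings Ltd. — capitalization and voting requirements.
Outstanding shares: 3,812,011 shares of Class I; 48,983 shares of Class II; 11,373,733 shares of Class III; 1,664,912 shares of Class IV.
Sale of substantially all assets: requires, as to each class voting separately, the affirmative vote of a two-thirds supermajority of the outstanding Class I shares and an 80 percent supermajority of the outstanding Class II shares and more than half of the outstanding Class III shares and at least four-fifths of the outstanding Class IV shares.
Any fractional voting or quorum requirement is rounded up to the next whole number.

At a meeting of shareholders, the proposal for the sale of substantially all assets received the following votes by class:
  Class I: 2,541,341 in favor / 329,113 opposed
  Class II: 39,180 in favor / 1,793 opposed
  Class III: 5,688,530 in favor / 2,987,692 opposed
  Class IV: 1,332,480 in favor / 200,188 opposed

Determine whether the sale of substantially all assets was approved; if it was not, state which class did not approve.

Not approved — the Class II shares did not give the required vote.

Class I: 2/3 of 3812011 = 2541340.67, rounded up to 2541341; 2,541,341 required, 2,541,341 in favor — approved.
Class II: 4/5 of 48983 = 39186.40, rounded up to 39187; 39,187 required, 39,180 in favor — not approved.
Class III: a majority of 11373733 is 5686867; 5,686,867 required, 5,688,530 in favor — approved.
Class IV: 4/5 of 1664912 = 1331929.60, rounded up to 1331930; 1,331,930 required, 1,332,480 in favor — approved.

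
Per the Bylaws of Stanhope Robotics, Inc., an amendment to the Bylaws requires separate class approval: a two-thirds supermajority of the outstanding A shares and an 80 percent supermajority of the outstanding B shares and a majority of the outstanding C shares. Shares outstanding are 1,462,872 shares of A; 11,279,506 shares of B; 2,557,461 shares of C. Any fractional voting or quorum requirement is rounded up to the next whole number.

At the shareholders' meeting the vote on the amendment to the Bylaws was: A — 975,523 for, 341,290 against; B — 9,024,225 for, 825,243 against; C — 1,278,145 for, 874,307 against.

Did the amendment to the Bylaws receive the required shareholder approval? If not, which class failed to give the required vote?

A: 2/3 of 1462872 = 975248; 975,248 required, 975,523 in favor — approved.
B: 4/5 of 11279506 = 9023604.80, rounded up to 9023605; 9,023,605 required, 9,024,225 in favor — approved.
C: a majority of 2557461 is 1278731; 1,278,731 required, 1,278,145 in favor — not approved.

Not approved — the C shares did not give the required vote.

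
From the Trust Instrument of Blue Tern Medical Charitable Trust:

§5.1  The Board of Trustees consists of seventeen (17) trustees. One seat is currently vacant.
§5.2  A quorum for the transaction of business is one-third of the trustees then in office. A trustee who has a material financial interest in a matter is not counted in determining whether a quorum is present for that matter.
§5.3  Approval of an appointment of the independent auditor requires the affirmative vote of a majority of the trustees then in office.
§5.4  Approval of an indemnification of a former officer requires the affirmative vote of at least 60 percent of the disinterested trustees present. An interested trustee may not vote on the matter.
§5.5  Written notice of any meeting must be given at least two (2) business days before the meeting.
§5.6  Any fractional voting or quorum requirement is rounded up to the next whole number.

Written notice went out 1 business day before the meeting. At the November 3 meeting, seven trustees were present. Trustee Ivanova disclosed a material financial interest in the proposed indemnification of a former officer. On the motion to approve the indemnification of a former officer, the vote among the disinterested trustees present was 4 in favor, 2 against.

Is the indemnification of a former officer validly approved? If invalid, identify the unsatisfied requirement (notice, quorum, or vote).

Invalid — notice requirement not satisfied.

Notice: 1 business day given; 2 required (1 < 2). Not satisfied.
Quorum: 7 present, but the 1 interested trustee does not count, leaving 6. Quorum is 6. Satisfied.
Vote: the indemnification of a former officer requires three-fifths of the disinterested trustees present (7 − 1 = 6). 3/5 of 6 = 3.60, rounded up to 4, so 4 affirmative votes are needed; 4 voted in favor. Satisfied.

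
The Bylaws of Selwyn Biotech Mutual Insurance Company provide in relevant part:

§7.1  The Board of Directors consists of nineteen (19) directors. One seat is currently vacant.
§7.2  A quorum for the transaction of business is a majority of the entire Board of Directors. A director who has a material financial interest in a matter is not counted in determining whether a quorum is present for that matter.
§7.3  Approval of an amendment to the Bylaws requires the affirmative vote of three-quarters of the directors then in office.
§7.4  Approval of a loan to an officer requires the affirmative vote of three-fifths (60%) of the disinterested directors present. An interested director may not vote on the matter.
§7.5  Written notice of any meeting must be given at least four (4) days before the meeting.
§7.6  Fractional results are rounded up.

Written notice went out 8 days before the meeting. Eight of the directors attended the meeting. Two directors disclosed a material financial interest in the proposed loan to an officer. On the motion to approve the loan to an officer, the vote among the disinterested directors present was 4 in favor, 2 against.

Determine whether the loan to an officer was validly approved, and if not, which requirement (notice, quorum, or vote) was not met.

Invalid — quorum requirement not satisfied.

Notice: 8 days given; 4 required (8 ≥ 4). Satisfied.
Quorum: 8 present, but the 2 interested directors do not count, leaving 6. Quorum is 10. Not satisfied.
Vote: the loan to an officer requires three-fifths of the disinterested directors present (8 − 2 = 6). 3/5 of 6 = 3.60, rounded up to 4, so 4 affirmative votes are needed; 4 voted in favor. Satisfied. (Moot — without a quorum no business can be validly transacted.)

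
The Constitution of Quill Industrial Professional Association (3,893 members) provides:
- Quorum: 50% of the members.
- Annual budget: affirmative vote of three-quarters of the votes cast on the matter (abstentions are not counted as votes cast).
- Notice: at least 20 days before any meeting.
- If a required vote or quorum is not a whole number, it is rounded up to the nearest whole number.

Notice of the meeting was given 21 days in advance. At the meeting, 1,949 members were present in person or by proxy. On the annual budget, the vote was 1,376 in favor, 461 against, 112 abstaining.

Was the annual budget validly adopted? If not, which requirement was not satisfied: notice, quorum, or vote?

Notice: 21 days given; 20 required. Satisfied.
Quorum: 50% of 3,893 = 1,946.50, rounded up to 1,947; 1,949 present. Satisfied.
Vote: requires three-fourths of the votes cast (1,949 − 112 abstaining = 1,837); 3/4 of 1837 = 1377.75, rounded up to 1378, so 1,378 needed; 1,376 in favor. Not satisfied.

Invalid — vote requirement not satisfied.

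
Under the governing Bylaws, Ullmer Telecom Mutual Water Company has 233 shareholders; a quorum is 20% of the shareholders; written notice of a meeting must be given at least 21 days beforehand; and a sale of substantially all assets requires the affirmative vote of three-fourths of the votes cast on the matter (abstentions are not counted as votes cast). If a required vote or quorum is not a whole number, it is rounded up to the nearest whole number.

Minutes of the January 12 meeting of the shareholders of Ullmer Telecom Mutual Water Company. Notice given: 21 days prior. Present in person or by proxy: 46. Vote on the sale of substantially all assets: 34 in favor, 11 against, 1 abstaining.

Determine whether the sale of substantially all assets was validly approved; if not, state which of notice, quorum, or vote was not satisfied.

Notice: 21 days given; 21 required. Satisfied.
Quorum: 20% of 233 = 46.60, rounded up to 47; 46 present. Not satisfied.
Vote: requires three-fourths of the votes cast (46 − 1 abstaining = 45); 3/4 of 45 = 33.75, rounded up to 34, so 34 needed; 34 in favor. Satisfied.

Invalid — quorum requirement not satisfied.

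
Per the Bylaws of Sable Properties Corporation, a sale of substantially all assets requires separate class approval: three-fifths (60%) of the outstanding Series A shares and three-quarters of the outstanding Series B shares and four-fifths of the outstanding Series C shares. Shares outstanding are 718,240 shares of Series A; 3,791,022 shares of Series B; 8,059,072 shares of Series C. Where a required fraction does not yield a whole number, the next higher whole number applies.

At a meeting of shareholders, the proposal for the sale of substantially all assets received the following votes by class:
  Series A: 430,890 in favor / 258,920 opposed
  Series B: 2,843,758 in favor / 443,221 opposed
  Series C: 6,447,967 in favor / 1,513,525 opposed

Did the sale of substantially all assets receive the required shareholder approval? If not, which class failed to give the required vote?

Not approved — the Series A shares did not give the required vote.

Series A: 3/5 of 718240 = 430944; 430,944 required, 430,890 in favor — not approved.
Series B: 3/4 of 3791022 = 2843266.50, rounded up to 2843267; 2,843,267 required, 2,843,758 in favor — approved.
Series C: 4/5 of 8059072 = 6447257.60, rounded up to 6447258; 6,447,258 required, 6,447,967 in favor — approved.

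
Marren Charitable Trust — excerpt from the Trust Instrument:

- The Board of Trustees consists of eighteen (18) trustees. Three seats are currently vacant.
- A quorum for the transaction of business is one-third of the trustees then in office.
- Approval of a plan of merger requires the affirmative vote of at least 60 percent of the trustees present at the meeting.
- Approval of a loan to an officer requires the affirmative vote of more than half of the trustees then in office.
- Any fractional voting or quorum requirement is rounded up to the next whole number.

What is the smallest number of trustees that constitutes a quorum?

5

1/3 of 15 = 5.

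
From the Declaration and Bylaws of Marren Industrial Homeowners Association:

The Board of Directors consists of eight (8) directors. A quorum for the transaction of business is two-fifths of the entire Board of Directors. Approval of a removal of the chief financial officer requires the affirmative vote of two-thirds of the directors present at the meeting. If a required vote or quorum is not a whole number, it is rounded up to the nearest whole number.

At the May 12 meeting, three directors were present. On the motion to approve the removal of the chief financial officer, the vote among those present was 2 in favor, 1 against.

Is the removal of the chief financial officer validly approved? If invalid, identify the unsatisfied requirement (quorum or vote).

Invalid — quorum requirement not satisfied.

Quorum: 3 present; quorum is 4. Not satisfied.
Vote: the removal of the chief financial officer requires two-thirds of the directors present (3). 2/3 of 3 = 2, so 2 affirmative votes are needed; 2 voted in favor. Satisfied. (Moot — without a quorum no business can be validly transacted.)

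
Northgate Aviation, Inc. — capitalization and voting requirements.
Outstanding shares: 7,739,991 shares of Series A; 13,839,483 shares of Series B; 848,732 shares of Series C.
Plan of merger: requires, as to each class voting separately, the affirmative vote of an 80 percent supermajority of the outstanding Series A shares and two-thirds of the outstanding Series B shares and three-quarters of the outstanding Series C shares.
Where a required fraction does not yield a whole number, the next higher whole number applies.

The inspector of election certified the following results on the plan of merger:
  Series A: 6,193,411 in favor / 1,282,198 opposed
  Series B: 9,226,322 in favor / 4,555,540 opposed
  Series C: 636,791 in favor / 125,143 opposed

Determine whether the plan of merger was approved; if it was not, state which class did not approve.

Series A: 4/5 of 7739991 = 6191992.80, rounded up to 6191993; 6,191,993 required, 6,193,411 in favor — approved.
Series B: 2/3 of 13839483 = 9226322; 9,226,322 required, 9,226,322 in favor — approved.
Series C: 3/4 of 848732 = 636549; 636,549 required, 636,791 in favor — approved.

Approved — every class gave the required vote.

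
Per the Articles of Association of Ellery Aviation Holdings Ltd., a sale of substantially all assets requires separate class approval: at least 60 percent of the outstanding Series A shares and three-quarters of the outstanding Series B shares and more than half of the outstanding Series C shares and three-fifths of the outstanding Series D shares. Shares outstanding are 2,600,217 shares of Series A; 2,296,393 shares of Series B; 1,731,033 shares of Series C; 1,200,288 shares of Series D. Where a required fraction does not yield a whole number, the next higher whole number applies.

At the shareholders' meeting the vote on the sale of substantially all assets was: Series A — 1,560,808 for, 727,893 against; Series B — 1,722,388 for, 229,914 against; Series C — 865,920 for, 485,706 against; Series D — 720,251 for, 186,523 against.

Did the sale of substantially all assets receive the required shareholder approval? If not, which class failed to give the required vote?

Series A: 3/5 of 2600217 = 1560130.20, rounded up to 1560131; 1,560,131 required, 1,560,808 in favor — approved.
Series B: 3/4 of 2296393 = 1722294.75, rounded up to 1722295; 1,722,295 required, 1,722,388 in favor — approved.
Series C: a majority of 1731033 is 865517; 865,517 required, 865,920 in favor — approved.
Series D: 3/5 of 1200288 = 720172.80, rounded up to 720173; 720,173 required, 720,251 in favor — approved.

Approved — every class gave the required vote.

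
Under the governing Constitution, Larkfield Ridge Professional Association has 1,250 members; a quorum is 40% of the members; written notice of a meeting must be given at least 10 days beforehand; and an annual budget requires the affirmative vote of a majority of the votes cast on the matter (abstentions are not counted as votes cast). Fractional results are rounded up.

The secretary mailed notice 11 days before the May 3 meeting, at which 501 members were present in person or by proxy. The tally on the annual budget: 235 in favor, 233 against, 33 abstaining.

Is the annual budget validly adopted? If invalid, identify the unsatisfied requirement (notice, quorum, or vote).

Valid — all requirements satisfied.

Notice: 11 days given; 10 required. Satisfied.
Quorum: 40% of 1,250 = 500; 501 present. Satisfied.
Vote: requires a majority of the votes cast (501 − 33 abstaining = 468); a majority of 468 is 235, so 235 needed; 235 in favor. Satisfied.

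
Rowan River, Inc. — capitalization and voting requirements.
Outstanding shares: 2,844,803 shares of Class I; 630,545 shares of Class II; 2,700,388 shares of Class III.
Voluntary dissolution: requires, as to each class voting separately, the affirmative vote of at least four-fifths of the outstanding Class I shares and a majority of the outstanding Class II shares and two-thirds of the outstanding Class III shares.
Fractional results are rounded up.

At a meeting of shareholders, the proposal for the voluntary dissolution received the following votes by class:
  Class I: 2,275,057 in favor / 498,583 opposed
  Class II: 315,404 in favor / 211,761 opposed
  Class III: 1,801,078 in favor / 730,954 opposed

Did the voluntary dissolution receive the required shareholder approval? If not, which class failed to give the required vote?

Not approved — the Class I shares did not give the required vote.

Class I: 4/5 of 2844803 = 2275842.40, rounded up to 2275843; 2,275,843 required, 2,275,057 in favor — not approved.
Class II: a majority of 630545 is 315273; 315,273 required, 315,404 in favor — approved.
Class III: 2/3 of 2700388 = 1800258.67, rounded up to 1800259; 1,800,259 required, 1,801,078 in favor — approved.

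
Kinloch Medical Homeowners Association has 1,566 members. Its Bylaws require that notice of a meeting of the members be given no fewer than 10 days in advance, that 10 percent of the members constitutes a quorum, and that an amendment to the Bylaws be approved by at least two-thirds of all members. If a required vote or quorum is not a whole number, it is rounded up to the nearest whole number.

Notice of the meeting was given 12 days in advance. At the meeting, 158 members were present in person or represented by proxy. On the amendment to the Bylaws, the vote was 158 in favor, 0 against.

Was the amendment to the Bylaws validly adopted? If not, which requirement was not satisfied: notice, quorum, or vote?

Notice: 12 days given; 10 required. Satisfied.
Quorum: 10% of 1,566 = 156.60, rounded up to 157; 158 present. Satisfied.
Vote: requires two-thirds of all members (1,566); 2/3 of 1566 = 1044, so 1,044 needed; 158 in favor. Not satisfied.

Invalid — vote requirement not satisfied.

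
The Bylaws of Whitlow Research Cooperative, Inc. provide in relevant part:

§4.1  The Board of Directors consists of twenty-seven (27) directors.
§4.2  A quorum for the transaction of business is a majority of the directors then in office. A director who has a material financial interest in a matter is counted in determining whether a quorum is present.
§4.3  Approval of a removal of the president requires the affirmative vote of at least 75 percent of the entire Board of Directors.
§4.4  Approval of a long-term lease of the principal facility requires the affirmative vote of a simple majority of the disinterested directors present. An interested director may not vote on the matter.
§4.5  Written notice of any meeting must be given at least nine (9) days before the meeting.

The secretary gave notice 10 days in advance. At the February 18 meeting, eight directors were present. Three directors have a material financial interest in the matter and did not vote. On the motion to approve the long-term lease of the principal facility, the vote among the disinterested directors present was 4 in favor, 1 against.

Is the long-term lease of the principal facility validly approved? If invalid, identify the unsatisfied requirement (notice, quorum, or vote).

Invalid — quorum requirement not satisfied.

Notice: 10 days given; 9 required (10 ≥ 9). Satisfied.
Quorum: 8 present (interested directors count toward quorum); quorum is 14. Not satisfied.
Vote: the long-term lease of the principal facility requires a majority of the disinterested directors present (8 − 3 = 5). A majority of 5 is 3, so 3 affirmative votes are needed; 4 voted in favor. Satisfied. (Moot — without a quorum no business can be validly transacted.)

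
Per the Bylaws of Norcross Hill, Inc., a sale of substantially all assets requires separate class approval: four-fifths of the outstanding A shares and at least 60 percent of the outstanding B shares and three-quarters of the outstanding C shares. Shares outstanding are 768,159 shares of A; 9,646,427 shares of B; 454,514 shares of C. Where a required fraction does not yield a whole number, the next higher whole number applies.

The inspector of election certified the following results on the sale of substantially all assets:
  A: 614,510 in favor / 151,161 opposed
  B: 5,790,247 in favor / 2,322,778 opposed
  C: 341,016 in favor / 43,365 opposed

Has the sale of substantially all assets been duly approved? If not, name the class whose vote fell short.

A: 4/5 of 768159 = 614527.20, rounded up to 614528; 614,528 required, 614,510 in favor — not approved.
B: 3/5 of 9646427 = 5787856.20, rounded up to 5787857; 5,787,857 required, 5,790,247 in favor — approved.
C: 3/4 of 454514 = 340885.50, rounded up to 340886; 340,886 required, 341,016 in favor — approved.

Not approved — the A shares did not give the required vote.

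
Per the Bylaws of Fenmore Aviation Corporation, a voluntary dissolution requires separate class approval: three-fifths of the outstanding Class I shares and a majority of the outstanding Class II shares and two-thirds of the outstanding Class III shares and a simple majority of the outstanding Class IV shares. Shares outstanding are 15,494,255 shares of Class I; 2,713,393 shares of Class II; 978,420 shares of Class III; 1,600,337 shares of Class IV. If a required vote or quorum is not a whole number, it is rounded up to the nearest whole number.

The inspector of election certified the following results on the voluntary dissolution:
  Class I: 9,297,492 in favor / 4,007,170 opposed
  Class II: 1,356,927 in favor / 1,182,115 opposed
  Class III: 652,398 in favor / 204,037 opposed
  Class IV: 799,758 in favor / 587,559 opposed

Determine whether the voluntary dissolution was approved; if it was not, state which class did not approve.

Class I: 3/5 of 15494255 = 9296553; 9,296,553 required, 9,297,492 in favor — approved.
Class II: a majority of 2713393 is 1356697; 1,356,697 required, 1,356,927 in favor — approved.
Class III: 2/3 of 978420 = 652280; 652,280 required, 652,398 in favor — approved.
Class IV: a majority of 1600337 is 800169; 800,169 required, 799,758 in favor — not approved.

Not approved — the Class IV shares did not give the required vote.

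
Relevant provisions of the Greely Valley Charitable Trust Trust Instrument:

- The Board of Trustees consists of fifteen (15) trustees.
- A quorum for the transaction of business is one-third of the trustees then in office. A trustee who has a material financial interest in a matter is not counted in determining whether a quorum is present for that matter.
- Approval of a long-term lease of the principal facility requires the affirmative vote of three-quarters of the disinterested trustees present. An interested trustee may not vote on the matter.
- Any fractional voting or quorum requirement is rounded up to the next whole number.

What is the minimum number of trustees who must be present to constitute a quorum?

1/3 of 15 = 5.

5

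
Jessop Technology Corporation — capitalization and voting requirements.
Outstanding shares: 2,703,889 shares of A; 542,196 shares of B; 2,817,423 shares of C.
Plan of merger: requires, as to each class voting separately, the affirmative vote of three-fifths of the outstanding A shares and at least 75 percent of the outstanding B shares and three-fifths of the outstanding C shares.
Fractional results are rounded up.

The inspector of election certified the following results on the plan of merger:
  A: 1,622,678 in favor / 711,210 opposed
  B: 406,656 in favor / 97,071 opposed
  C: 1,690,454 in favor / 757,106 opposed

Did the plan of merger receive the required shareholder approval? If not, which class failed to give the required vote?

Approved — every class gave the required vote.

A: 3/5 of 2703889 = 1622333.40, rounded up to 1622334; 1,622,334 required, 1,622,678 in favor — approved.
B: 3/4 of 542196 = 406647; 406,647 required, 406,656 in favor — approved.
C: 3/5 of 2817423 = 1690453.80, rounded up to 1690454; 1,690,454 required, 1,690,454 in favor — approved.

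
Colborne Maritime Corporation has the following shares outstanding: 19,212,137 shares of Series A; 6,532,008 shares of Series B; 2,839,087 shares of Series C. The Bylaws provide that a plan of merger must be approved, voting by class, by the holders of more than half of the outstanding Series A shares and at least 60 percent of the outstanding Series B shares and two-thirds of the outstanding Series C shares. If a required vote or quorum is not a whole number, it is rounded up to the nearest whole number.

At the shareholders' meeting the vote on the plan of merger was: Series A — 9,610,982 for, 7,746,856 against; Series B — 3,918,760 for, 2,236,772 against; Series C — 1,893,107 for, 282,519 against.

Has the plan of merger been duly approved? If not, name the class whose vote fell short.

Not approved — the Series B shares did not give the required vote.

Series A: a majority of 19212137 is 9606069; 9,606,069 required, 9,610,982 in favor — approved.
Series B: 3/5 of 6532008 = 3919204.80, rounded up to 3919205; 3,919,205 required, 3,918,760 in favor — not approved.
Series C: 2/3 of 2839087 = 1892724.67, rounded up to 1892725; 1,892,725 required, 1,893,107 in favor — approved.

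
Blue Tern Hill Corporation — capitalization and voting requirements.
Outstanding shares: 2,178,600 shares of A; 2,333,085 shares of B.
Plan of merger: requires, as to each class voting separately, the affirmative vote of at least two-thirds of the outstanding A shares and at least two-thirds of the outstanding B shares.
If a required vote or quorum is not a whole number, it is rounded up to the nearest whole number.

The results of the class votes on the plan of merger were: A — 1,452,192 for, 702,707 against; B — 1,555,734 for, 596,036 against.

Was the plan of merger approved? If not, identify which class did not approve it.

A: 2/3 of 2178600 = 1452400; 1,452,400 required, 1,452,192 in favor — not approved.
B: 2/3 of 2333085 = 1555390; 1,555,390 required, 1,555,734 in favor — approved.

Not approved — the A shares did not give the required vote.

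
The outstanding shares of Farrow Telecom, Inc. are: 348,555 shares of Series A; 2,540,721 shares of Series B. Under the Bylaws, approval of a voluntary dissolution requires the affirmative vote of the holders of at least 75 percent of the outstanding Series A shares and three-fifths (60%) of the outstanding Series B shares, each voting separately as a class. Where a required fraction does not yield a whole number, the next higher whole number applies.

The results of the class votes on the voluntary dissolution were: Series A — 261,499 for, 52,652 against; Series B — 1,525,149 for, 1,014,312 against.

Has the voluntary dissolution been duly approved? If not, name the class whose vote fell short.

Series A: 3/4 of 348555 = 261416.25, rounded up to 261417; 261,417 required, 261,499 in favor — approved.
Series B: 3/5 of 2540721 = 1524432.60, rounded up to 1524433; 1,524,433 required, 1,525,149 in favor — approved.

Approved — every class gave the required vote.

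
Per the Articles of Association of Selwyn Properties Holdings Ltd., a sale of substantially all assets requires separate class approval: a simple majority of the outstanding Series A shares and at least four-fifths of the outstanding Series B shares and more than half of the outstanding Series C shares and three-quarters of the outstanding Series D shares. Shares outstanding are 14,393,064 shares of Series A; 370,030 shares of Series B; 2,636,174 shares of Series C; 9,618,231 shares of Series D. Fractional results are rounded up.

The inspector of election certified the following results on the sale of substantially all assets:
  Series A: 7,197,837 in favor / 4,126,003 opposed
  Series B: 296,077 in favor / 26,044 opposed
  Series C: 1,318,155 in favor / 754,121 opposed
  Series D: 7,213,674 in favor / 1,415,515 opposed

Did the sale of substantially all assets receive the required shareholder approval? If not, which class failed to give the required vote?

Approved — every class gave the required vote.

Series A: a majority of 14393064 is 7196533; 7,196,533 required, 7,197,837 in favor — approved.
Series B: 4/5 of 370030 = 296024; 296,024 required, 296,077 in favor — approved.
Series C: a majority of 2636174 is 1318088; 1,318,088 required, 1,318,155 in favor — approved.
Series D: 3/4 of 9618231 = 7213673.25, rounded up to 7213674; 7,213,674 required, 7,213,674 in favor — approved.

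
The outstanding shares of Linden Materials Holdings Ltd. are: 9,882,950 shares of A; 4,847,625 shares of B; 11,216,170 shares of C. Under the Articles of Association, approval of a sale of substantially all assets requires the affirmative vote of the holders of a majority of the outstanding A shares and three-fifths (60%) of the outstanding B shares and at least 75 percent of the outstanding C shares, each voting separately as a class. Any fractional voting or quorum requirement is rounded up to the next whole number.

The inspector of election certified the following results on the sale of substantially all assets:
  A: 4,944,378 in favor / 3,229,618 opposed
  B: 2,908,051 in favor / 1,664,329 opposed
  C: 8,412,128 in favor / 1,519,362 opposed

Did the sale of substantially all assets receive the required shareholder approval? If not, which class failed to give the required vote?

Not approved — the B shares did not give the required vote.

A: a majority of 9882950 is 4941476; 4,941,476 required, 4,944,378 in favor — approved.
B: 3/5 of 4847625 = 2908575; 2,908,575 required, 2,908,051 in favor — not approved.
C: 3/4 of 11216170 = 8412127.50, rounded up to 8412128; 8,412,128 required, 8,412,128 in favor — approved.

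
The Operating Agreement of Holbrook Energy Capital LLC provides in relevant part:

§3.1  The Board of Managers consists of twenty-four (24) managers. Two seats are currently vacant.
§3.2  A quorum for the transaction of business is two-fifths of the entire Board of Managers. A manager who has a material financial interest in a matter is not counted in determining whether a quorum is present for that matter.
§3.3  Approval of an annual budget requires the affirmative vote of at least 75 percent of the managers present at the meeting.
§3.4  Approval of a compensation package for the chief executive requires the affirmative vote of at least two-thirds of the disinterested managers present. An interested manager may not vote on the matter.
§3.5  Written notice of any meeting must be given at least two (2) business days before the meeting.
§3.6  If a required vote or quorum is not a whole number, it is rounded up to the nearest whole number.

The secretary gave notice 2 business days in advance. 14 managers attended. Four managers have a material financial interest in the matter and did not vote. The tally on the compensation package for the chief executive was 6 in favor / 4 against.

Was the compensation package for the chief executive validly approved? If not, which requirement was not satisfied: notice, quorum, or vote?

Notice: 2 business days given; 2 required (2 ≥ 2). Satisfied.
Quorum: 14 present, but the 4 interested managers do not count, leaving 10. Quorum is 10. Satisfied.
Vote: the compensation package for the chief executive requires two-thirds of the disinterested managers present (14 − 4 = 10). 2/3 of 10 = 6.67, rounded up to 7, so 7 affirmative votes are needed; 6 voted in favor. Not satisfied.

Invalid — vote requirement not satisfied.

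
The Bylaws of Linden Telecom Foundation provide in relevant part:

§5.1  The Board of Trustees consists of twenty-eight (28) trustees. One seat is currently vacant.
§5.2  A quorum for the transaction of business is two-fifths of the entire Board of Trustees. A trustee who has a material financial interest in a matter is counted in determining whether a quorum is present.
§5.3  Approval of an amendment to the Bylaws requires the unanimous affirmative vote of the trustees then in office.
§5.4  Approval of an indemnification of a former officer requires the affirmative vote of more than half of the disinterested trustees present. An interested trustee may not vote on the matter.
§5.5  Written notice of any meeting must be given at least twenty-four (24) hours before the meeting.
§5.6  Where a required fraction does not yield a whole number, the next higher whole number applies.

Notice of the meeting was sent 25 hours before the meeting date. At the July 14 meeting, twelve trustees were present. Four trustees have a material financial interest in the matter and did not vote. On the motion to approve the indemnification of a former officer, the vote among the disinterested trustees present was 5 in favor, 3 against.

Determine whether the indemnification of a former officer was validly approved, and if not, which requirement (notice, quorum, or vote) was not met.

Valid — all requirements satisfied.

Notice: 25 hours given; 24 required (25 ≥ 24). Satisfied.
Quorum: 12 present (interested trustees count toward quorum); quorum is 12. Satisfied.
Vote: the indemnification of a former officer requires a majority of the disinterested trustees present (12 − 4 = 8). A majority of 8 is 5, so 5 affirmative votes are needed; 5 voted in favor. Satisfied.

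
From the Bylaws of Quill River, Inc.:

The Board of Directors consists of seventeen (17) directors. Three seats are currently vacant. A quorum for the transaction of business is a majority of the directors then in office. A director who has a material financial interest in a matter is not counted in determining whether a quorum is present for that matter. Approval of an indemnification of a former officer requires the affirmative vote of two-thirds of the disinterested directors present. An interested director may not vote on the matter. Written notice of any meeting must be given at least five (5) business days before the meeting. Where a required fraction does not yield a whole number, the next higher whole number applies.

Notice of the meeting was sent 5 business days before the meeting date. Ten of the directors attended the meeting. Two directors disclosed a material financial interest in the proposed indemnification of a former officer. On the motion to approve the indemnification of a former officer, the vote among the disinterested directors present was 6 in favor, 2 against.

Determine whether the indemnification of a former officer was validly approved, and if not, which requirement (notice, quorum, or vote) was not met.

Notice: 5 business days given; 5 required (5 ≥ 5). Satisfied.
Quorum: 10 present, but the 2 interested directors do not count, leaving 8. Quorum is 8. Satisfied.
Vote: the indemnification of a former officer requires two-thirds of the disinterested directors present (10 − 2 = 8). 2/3 of 8 = 5.33, rounded up to 6, so 6 affirmative votes are needed; 6 voted in favor. Satisfied.

Valid — all requirements satisfied.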